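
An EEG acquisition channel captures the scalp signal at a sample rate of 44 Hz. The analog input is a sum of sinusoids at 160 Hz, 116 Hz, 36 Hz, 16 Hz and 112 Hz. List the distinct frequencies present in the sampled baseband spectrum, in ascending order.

8 Hz, 16 Hz, 20 Hz

fs/2 = 22 Hz.
160 Hz mod fs = 28 Hz.
28 Hz > fs/2 = 22 Hz, folds to fs − 28 Hz = 16 Hz.
116 Hz mod fs = 28 Hz.
28 Hz > fs/2 = 22 Hz, folds to fs − 28 Hz = 16 Hz.
36 Hz > fs/2 = 22 Hz, folds to fs − 36 Hz = 8 Hz.
16 Hz ≤ fs/2 = 22 Hz, passes unchanged.
112 Hz mod fs = 24 Hz.
24 Hz > fs/2 = 22 Hz, folds to fs − 24 Hz = 20 Hz.
Distinct values: {8 Hz, 16 Hz, 20 Hz}.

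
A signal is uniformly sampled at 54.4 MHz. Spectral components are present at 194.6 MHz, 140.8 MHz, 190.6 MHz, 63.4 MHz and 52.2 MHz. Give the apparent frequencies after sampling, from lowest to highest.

2.2 MHz, 9 MHz, 22.4 MHz, 23 MHz, 27 MHz

fs/2 = 27.2 MHz.
194.6 MHz mod fs = 31.4 MHz.
31.4 MHz > fs/2 = 27.2 MHz, folds to fs − 31.4 MHz = 23 MHz.
140.8 MHz mod fs = 32 MHz.
32 MHz > fs/2 = 27.2 MHz, folds to fs − 32 MHz = 22.4 MHz.
190.6 MHz mod fs = 27.4 MHz.
27.4 MHz > fs/2 = 27.2 MHz, folds to fs − 27.4 MHz = 27 MHz.
63.4 MHz mod fs = 9 MHz.
9 MHz ≤ fs/2 = 27.2 MHz, appears at 9 MHz.
52.2 MHz > fs/2 = 27.2 MHz, folds to fs − 52.2 MHz = 2.2 MHz.
Distinct values: {2.2 MHz, 9 MHz, 22.4 MHz, 23 MHz, 27 MHz}.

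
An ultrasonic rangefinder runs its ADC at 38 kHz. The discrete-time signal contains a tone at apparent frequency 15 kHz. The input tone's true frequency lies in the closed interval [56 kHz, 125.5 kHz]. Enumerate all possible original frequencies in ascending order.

Frequencies that alias to 15 kHz are k·fs ± 15 kHz for integer k ≥ 0.
k=0: 15 kHz.
k=1: 23 kHz, 53 kHz.
k=2: 61 kHz, 91 kHz.
k=3: 99 kHz, 129 kHz.
k=4: 137 kHz, 167 kHz.
Within [56 kHz, 125.5 kHz]: 61 kHz, 91 kHz, 99 kHz.

61 kHz, 91 kHz, 99 kHz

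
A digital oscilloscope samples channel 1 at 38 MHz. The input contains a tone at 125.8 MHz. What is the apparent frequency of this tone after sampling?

125.8 MHz mod fs = 11.8 MHz.
11.8 MHz ≤ fs/2 = 19 MHz, appears at 11.8 MHz.

11.8 MHz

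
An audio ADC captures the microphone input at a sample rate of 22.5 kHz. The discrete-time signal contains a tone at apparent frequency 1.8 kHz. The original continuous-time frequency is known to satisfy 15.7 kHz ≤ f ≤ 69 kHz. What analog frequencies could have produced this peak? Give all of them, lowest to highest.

Frequencies that alias to 1.8 kHz are k·fs ± 1.8 kHz for integer k ≥ 0.
k=0: 1.8 kHz.
k=1: 20.7 kHz, 24.3 kHz.
k=2: 43.2 kHz, 46.8 kHz.
k=3: 65.7 kHz, 69.3 kHz.
k=4: 88.2 kHz, 91.8 kHz.
Within [15.7 kHz, 69 kHz]: 20.7 kHz, 24.3 kHz, 43.2 kHz, 46.8 kHz, 65.7 kHz.

20.7 kHz, 24.3 kHz, 43.2 kHz, 46.8 kHz, 65.7 kHz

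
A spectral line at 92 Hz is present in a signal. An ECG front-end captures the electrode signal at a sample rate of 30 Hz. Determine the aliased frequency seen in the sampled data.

2 Hz

92 Hz mod fs = 2 Hz.
2 Hz ≤ fs/2 = 15 Hz, appears at 2 Hz.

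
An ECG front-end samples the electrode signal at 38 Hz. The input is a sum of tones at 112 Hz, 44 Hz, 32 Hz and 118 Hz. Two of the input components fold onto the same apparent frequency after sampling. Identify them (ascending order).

32 Hz, 44 Hz

fs/2 = 19 Hz.
112 Hz mod fs = 36 Hz.
36 Hz > fs/2 = 19 Hz, folds to fs − 36 Hz = 2 Hz.
44 Hz mod fs = 6 Hz.
6 Hz ≤ fs/2 = 19 Hz, appears at 6 Hz.
32 Hz > fs/2 = 19 Hz, folds to fs − 32 Hz = 6 Hz.
118 Hz mod fs = 4 Hz.
4 Hz ≤ fs/2 = 19 Hz, appears at 4 Hz.
32 Hz and 44 Hz both map to 6 Hz.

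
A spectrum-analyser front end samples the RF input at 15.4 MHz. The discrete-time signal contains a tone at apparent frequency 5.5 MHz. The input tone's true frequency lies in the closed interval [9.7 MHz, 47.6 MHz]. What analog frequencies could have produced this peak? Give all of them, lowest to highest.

9.9 MHz, 20.9 MHz, 25.3 MHz, 36.3 MHz, 40.7 MHz

Frequencies that alias to 5.5 MHz are k·fs ± 5.5 MHz for integer k ≥ 0.
k=0: 5.5 MHz.
k=1: 9.9 MHz, 20.9 MHz.
k=2: 25.3 MHz, 36.3 MHz.
k=3: 40.7 MHz, 51.7 MHz.
k=4: 56.1 MHz, 67.1 MHz.
Within [9.7 MHz, 47.6 MHz]: 9.9 MHz, 20.9 MHz, 25.3 MHz, 36.3 MHz, 40.7 MHz.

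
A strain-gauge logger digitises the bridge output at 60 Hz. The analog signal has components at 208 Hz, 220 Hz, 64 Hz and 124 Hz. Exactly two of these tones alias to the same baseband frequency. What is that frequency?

4 Hz

fs/2 = 30 Hz.
208 Hz mod fs = 28 Hz.
28 Hz ≤ fs/2 = 30 Hz, appears at 28 Hz.
220 Hz mod fs = 40 Hz.
40 Hz > fs/2 = 30 Hz, folds to fs − 40 Hz = 20 Hz.
64 Hz mod fs = 4 Hz.
4 Hz ≤ fs/2 = 30 Hz, appears at 4 Hz.
124 Hz mod fs = 4 Hz.
4 Hz ≤ fs/2 = 30 Hz, appears at 4 Hz.
64 Hz and 124 Hz both map to 4 Hz.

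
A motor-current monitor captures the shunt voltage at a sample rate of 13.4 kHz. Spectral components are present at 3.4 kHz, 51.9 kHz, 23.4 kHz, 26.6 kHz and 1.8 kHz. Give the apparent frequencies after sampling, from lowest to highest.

0.2 kHz, 1.7 kHz, 1.8 kHz, 3.4 kHz

fs/2 = 6.7 kHz.
3.4 kHz ≤ fs/2 = 6.7 kHz, passes unchanged.
51.9 kHz mod fs = 11.7 kHz.
11.7 kHz > fs/2 = 6.7 kHz, folds to fs − 11.7 kHz = 1.7 kHz.
23.4 kHz mod fs = 10 kHz.
10 kHz > fs/2 = 6.7 kHz, folds to fs − 10 kHz = 3.4 kHz.
26.6 kHz mod fs = 13.2 kHz.
13.2 kHz > fs/2 = 6.7 kHz, folds to fs − 13.2 kHz = 0.2 kHz.
1.8 kHz ≤ fs/2 = 6.7 kHz, passes unchanged.
Distinct values: {0.2 kHz, 1.7 kHz, 1.8 kHz, 3.4 kHz}.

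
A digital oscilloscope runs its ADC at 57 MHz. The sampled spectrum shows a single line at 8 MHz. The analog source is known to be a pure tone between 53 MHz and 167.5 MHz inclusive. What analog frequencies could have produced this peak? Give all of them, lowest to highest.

65 MHz, 106 MHz, 122 MHz, 163 MHz

Frequencies that alias to 8 MHz are k·fs ± 8 MHz for integer k ≥ 0.
k=0: 8 MHz.
k=1: 49 MHz, 65 MHz.
k=2: 106 MHz, 122 MHz.
k=3: 163 MHz, 179 MHz.
k=4: 220 MHz, 236 MHz.
Within [53 MHz, 167.5 MHz]: 65 MHz, 106 MHz, 122 MHz, 163 MHz.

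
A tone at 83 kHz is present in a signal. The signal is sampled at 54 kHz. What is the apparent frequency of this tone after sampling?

25 kHz

83 kHz mod fs = 29 kHz.
29 kHz > fs/2 = 27 kHz, folds to fs − 29 kHz = 25 kHz.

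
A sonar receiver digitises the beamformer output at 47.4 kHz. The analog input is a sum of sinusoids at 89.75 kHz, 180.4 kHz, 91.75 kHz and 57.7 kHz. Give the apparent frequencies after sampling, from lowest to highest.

fs/2 = 23.7 kHz.
89.75 kHz mod fs = 42.35 kHz.
42.35 kHz > fs/2 = 23.7 kHz, folds to fs − 42.35 kHz = 5.05 kHz.
180.4 kHz mod fs = 38.2 kHz.
38.2 kHz > fs/2 = 23.7 kHz, folds to fs − 38.2 kHz = 9.2 kHz.
91.75 kHz mod fs = 44.35 kHz.
44.35 kHz > fs/2 = 23.7 kHz, folds to fs − 44.35 kHz = 3.05 kHz.
57.7 kHz mod fs = 10.3 kHz.
10.3 kHz ≤ fs/2 = 23.7 kHz, appears at 10.3 kHz.
Distinct values: {3.05 kHz, 5.05 kHz, 9.2 kHz, 10.3 kHz}.

3.05 kHz, 5.05 kHz, 9.2 kHz, 10.3 kHz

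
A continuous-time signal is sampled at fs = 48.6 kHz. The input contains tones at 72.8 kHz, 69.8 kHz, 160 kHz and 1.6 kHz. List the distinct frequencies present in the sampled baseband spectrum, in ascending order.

1.6 kHz, 14.2 kHz, 21.2 kHz, 24.2 kHz

fs/2 = 24.3 kHz.
72.8 kHz mod fs = 24.2 kHz.
24.2 kHz ≤ fs/2 = 24.3 kHz, appears at 24.2 kHz.
69.8 kHz mod fs = 21.2 kHz.
21.2 kHz ≤ fs/2 = 24.3 kHz, appears at 21.2 kHz.
160 kHz mod fs = 14.2 kHz.
14.2 kHz ≤ fs/2 = 24.3 kHz, appears at 14.2 kHz.
1.6 kHz ≤ fs/2 = 24.3 kHz, passes unchanged.
Distinct values: {1.6 kHz, 14.2 kHz, 21.2 kHz, 24.2 kHz}.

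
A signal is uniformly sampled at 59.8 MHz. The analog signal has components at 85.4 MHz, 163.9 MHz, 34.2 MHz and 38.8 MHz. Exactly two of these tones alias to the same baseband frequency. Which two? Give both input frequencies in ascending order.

fs/2 = 29.9 MHz.
85.4 MHz mod fs = 25.6 MHz.
25.6 MHz ≤ fs/2 = 29.9 MHz, appears at 25.6 MHz.
163.9 MHz mod fs = 44.3 MHz.
44.3 MHz > fs/2 = 29.9 MHz, folds to fs − 44.3 MHz = 15.5 MHz.
34.2 MHz > fs/2 = 29.9 MHz, folds to fs − 34.2 MHz = 25.6 MHz.
38.8 MHz > fs/2 = 29.9 MHz, folds to fs − 38.8 MHz = 21 MHz.
34.2 MHz and 85.4 MHz both map to 25.6 MHz.

34.2 MHz, 85.4 MHz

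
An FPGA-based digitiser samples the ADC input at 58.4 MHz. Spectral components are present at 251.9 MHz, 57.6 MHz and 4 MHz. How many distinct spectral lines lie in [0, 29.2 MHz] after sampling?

fs/2 = 29.2 MHz.
251.9 MHz mod fs = 18.3 MHz.
18.3 MHz ≤ fs/2 = 29.2 MHz, appears at 18.3 MHz.
57.6 MHz > fs/2 = 29.2 MHz, folds to fs − 57.6 MHz = 0.8 MHz.
4 MHz ≤ fs/2 = 29.2 MHz, passes unchanged.
Distinct values: {0.8 MHz, 4 MHz, 18.3 MHz} → 3.

3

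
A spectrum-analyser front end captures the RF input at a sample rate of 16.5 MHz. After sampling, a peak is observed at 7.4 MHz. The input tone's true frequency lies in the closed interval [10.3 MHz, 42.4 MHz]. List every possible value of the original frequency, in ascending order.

23.9 MHz, 25.6 MHz, 40.4 MHz, 42.1 MHz

Frequencies that alias to 7.4 MHz are k·fs ± 7.4 MHz for integer k ≥ 0.
k=0: 7.4 MHz.
k=1: 9.1 MHz, 23.9 MHz.
k=2: 25.6 MHz, 40.4 MHz.
k=3: 42.1 MHz, 56.9 MHz.
k=4: 58.6 MHz, 73.4 MHz.
Within [10.3 MHz, 42.4 MHz]: 23.9 MHz, 25.6 MHz, 40.4 MHz, 42.1 MHz.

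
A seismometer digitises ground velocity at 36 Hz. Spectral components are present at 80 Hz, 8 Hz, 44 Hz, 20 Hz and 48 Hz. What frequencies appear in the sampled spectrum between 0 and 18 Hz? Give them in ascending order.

fs/2 = 18 Hz.
80 Hz mod fs = 8 Hz.
8 Hz ≤ fs/2 = 18 Hz, appears at 8 Hz.
8 Hz ≤ fs/2 = 18 Hz, passes unchanged.
44 Hz mod fs = 8 Hz.
8 Hz ≤ fs/2 = 18 Hz, appears at 8 Hz.
20 Hz > fs/2 = 18 Hz, folds to fs − 20 Hz = 16 Hz.
48 Hz mod fs = 12 Hz.
12 Hz ≤ fs/2 = 18 Hz, appears at 12 Hz.
Distinct values: {8 Hz, 12 Hz, 16 Hz}.

8 Hz, 12 Hz, 16 Hz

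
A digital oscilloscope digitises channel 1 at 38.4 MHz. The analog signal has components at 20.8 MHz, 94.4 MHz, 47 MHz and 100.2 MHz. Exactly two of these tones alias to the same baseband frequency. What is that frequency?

fs/2 = 19.2 MHz.
20.8 MHz > fs/2 = 19.2 MHz, folds to fs − 20.8 MHz = 17.6 MHz.
94.4 MHz mod fs = 17.6 MHz.
17.6 MHz ≤ fs/2 = 19.2 MHz, appears at 17.6 MHz.
47 MHz mod fs = 8.6 MHz.
8.6 MHz ≤ fs/2 = 19.2 MHz, appears at 8.6 MHz.
100.2 MHz mod fs = 23.4 MHz.
23.4 MHz > fs/2 = 19.2 MHz, folds to fs − 23.4 MHz = 15 MHz.
20.8 MHz and 94.4 MHz both map to 17.6 MHz.

17.6 MHz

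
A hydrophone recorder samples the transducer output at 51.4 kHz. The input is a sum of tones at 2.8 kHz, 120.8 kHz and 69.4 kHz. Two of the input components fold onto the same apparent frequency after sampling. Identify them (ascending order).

69.4 kHz, 120.8 kHz

fs/2 = 25.7 kHz.
2.8 kHz ≤ fs/2 = 25.7 kHz, passes unchanged.
120.8 kHz mod fs = 18 kHz.
18 kHz ≤ fs/2 = 25.7 kHz, appears at 18 kHz.
69.4 kHz mod fs = 18 kHz.
18 kHz ≤ fs/2 = 25.7 kHz, appears at 18 kHz.
69.4 kHz and 120.8 kHz both map to 18 kHz.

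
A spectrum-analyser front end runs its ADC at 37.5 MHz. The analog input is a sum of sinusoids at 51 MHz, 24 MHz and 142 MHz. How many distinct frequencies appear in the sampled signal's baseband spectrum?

2

fs/2 = 18.75 MHz.
51 MHz mod fs = 13.5 MHz.
13.5 MHz ≤ fs/2 = 18.75 MHz, appears at 13.5 MHz.
24 MHz > fs/2 = 18.75 MHz, folds to fs − 24 MHz = 13.5 MHz.
142 MHz mod fs = 29.5 MHz.
29.5 MHz > fs/2 = 18.75 MHz, folds to fs − 29.5 MHz = 8 MHz.
Distinct values: {8 MHz, 13.5 MHz} → 2.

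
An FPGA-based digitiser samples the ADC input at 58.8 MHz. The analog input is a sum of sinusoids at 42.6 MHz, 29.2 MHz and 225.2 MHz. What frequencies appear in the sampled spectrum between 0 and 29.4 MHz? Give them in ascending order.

10 MHz, 16.2 MHz, 29.2 MHz

fs/2 = 29.4 MHz.
42.6 MHz > fs/2 = 29.4 MHz, folds to fs − 42.6 MHz = 16.2 MHz.
29.2 MHz ≤ fs/2 = 29.4 MHz, passes unchanged.
225.2 MHz mod fs = 48.8 MHz.
48.8 MHz > fs/2 = 29.4 MHz, folds to fs − 48.8 MHz = 10 MHz.
Distinct values: {10 MHz, 16.2 MHz, 29.2 MHz}.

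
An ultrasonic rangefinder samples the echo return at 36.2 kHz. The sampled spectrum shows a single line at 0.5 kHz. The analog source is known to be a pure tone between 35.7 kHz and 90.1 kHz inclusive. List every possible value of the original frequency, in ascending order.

35.7 kHz, 36.7 kHz, 71.9 kHz, 72.9 kHz

Frequencies that alias to 0.5 kHz are k·fs ± 0.5 kHz for integer k ≥ 0.
k=0: 0.5 kHz.
k=1: 35.7 kHz, 36.7 kHz.
k=2: 71.9 kHz, 72.9 kHz.
k=3: 108.1 kHz, 109.1 kHz.
Within [35.7 kHz, 90.1 kHz]: 35.7 kHz, 36.7 kHz, 71.9 kHz, 72.9 kHz.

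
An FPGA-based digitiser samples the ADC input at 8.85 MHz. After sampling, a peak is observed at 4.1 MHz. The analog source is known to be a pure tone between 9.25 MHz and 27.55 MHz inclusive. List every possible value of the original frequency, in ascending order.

12.95 MHz, 13.6 MHz, 21.8 MHz, 22.45 MHz

Frequencies that alias to 4.1 MHz are k·fs ± 4.1 MHz for integer k ≥ 0.
k=0: 4.1 MHz.
k=1: 4.75 MHz, 12.95 MHz.
k=2: 13.6 MHz, 21.8 MHz.
k=3: 22.45 MHz, 30.65 MHz.
k=4: 31.3 MHz, 39.5 MHz.
Within [9.25 MHz, 27.55 MHz]: 12.95 MHz, 13.6 MHz, 21.8 MHz, 22.45 MHz.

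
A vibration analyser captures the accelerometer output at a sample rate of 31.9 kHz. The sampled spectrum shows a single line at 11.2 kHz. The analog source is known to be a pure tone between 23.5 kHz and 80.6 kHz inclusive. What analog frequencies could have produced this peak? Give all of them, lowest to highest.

Frequencies that alias to 11.2 kHz are k·fs ± 11.2 kHz for integer k ≥ 0.
k=0: 11.2 kHz.
k=1: 20.7 kHz, 43.1 kHz.
k=2: 52.6 kHz, 75 kHz.
k=3: 84.5 kHz, 106.9 kHz.
Within [23.5 kHz, 80.6 kHz]: 43.1 kHz, 52.6 kHz, 75 kHz.

43.1 kHz, 52.6 kHz, 75 kHz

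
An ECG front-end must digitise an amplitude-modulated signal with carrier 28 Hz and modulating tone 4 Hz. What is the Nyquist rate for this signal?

64 Hz

AM sidebands sit at fc ± fm = 24 Hz and 32 Hz.
Highest-frequency component: 32 Hz.
Nyquist rate = 2 × 32 Hz = 64 Hz.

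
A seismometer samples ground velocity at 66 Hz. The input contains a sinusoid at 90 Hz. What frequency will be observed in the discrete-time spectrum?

24 Hz

90 Hz mod fs = 24 Hz.
24 Hz ≤ fs/2 = 33 Hz, appears at 24 Hz.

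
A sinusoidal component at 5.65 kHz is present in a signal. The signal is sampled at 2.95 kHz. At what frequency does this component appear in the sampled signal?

5.65 kHz mod fs = 2.7 kHz.
2.7 kHz > fs/2 = 1.475 kHz, folds to fs − 2.7 kHz = 0.25 kHz.

0.25 kHz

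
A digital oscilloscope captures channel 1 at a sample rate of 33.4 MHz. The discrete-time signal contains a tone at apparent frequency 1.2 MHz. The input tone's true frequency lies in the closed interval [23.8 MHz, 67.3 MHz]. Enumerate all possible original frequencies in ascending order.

32.2 MHz, 34.6 MHz, 65.6 MHz

Frequencies that alias to 1.2 MHz are k·fs ± 1.2 MHz for integer k ≥ 0.
k=0: 1.2 MHz.
k=1: 32.2 MHz, 34.6 MHz.
k=2: 65.6 MHz, 68 MHz.
k=3: 99 MHz, 101.4 MHz.
Within [23.8 MHz, 67.3 MHz]: 32.2 MHz, 34.6 MHz, 65.6 MHz.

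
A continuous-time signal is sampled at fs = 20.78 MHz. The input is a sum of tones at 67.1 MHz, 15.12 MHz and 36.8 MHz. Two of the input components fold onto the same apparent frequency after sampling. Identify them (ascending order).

36.8 MHz, 67.1 MHz

fs/2 = 10.39 MHz.
67.1 MHz mod fs = 4.76 MHz.
4.76 MHz ≤ fs/2 = 10.39 MHz, appears at 4.76 MHz.
15.12 MHz > fs/2 = 10.39 MHz, folds to fs − 15.12 MHz = 5.66 MHz.
36.8 MHz mod fs = 16.02 MHz.
16.02 MHz > fs/2 = 10.39 MHz, folds to fs − 16.02 MHz = 4.76 MHz.
36.8 MHz and 67.1 MHz both map to 4.76 MHz.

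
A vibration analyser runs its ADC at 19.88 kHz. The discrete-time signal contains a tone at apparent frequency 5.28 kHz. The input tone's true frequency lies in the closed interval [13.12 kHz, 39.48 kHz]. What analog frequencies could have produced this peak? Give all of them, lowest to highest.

Frequencies that alias to 5.28 kHz are k·fs ± 5.28 kHz for integer k ≥ 0.
k=0: 5.28 kHz.
k=1: 14.6 kHz, 25.16 kHz.
k=2: 34.48 kHz, 45.04 kHz.
k=3: 54.36 kHz, 64.92 kHz.
Within [13.12 kHz, 39.48 kHz]: 14.6 kHz, 25.16 kHz, 34.48 kHz.

14.6 kHz, 25.16 kHz, 34.48 kHz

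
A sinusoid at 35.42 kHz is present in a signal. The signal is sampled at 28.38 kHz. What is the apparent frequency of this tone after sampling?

35.42 kHz mod fs = 7.04 kHz.
7.04 kHz ≤ fs/2 = 14.19 kHz, appears at 7.04 kHz.

7.04 kHz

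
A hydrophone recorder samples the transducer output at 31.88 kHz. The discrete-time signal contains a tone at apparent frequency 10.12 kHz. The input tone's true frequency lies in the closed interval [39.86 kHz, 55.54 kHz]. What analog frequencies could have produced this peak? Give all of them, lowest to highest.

42 kHz, 53.64 kHz

Frequencies that alias to 10.12 kHz are k·fs ± 10.12 kHz for integer k ≥ 0.
k=0: 10.12 kHz.
k=1: 21.76 kHz, 42 kHz.
k=2: 53.64 kHz, 73.88 kHz.
k=3: 85.52 kHz, 105.76 kHz.
Within [39.86 kHz, 55.54 kHz]: 42 kHz, 53.64 kHz.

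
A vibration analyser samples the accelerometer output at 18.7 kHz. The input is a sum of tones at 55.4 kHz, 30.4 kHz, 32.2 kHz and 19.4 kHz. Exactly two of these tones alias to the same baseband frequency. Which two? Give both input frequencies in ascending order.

19.4 kHz, 55.4 kHz

fs/2 = 9.35 kHz.
55.4 kHz mod fs = 18 kHz.
18 kHz > fs/2 = 9.35 kHz, folds to fs − 18 kHz = 0.7 kHz.
30.4 kHz mod fs = 11.7 kHz.
11.7 kHz > fs/2 = 9.35 kHz, folds to fs − 11.7 kHz = 7 kHz.
32.2 kHz mod fs = 13.5 kHz.
13.5 kHz > fs/2 = 9.35 kHz, folds to fs − 13.5 kHz = 5.2 kHz.
19.4 kHz mod fs = 0.7 kHz.
0.7 kHz ≤ fs/2 = 9.35 kHz, appears at 0.7 kHz.
19.4 kHz and 55.4 kHz both map to 0.7 kHz.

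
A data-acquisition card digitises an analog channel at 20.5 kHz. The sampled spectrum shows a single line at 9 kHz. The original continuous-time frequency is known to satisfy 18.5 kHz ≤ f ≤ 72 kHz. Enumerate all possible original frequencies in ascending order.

Frequencies that alias to 9 kHz are k·fs ± 9 kHz for integer k ≥ 0.
k=0: 9 kHz.
k=1: 11.5 kHz, 29.5 kHz.
k=2: 32 kHz, 50 kHz.
k=3: 52.5 kHz, 70.5 kHz.
k=4: 73 kHz, 91 kHz.
Within [18.5 kHz, 72 kHz]: 29.5 kHz, 32 kHz, 50 kHz, 52.5 kHz, 70.5 kHz.

29.5 kHz, 32 kHz, 50 kHz, 52.5 kHz, 70.5 kHz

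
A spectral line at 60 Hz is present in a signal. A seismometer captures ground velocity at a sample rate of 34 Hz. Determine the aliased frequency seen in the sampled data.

8 Hz

60 Hz mod fs = 26 Hz.
26 Hz > fs/2 = 17 Hz, folds to fs − 26 Hz = 8 Hz.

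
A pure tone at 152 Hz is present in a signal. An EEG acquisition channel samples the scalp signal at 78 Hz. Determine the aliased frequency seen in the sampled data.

4 Hz

152 Hz mod fs = 74 Hz.
74 Hz > fs/2 = 39 Hz, folds to fs − 74 Hz = 4 Hz.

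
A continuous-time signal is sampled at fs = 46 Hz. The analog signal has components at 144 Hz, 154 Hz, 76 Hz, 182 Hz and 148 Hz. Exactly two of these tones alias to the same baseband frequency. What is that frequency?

16 Hz

fs/2 = 23 Hz.
144 Hz mod fs = 6 Hz.
6 Hz ≤ fs/2 = 23 Hz, appears at 6 Hz.
154 Hz mod fs = 16 Hz.
16 Hz ≤ fs/2 = 23 Hz, appears at 16 Hz.
76 Hz mod fs = 30 Hz.
30 Hz > fs/2 = 23 Hz, folds to fs − 30 Hz = 16 Hz.
182 Hz mod fs = 44 Hz.
44 Hz > fs/2 = 23 Hz, folds to fs − 44 Hz = 2 Hz.
148 Hz mod fs = 10 Hz.
10 Hz ≤ fs/2 = 23 Hz, appears at 10 Hz.
76 Hz and 154 Hz both map to 16 Hz.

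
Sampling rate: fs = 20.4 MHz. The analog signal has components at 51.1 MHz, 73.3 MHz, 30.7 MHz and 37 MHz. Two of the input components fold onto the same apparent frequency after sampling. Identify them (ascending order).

fs/2 = 10.2 MHz.
51.1 MHz mod fs = 10.3 MHz.
10.3 MHz > fs/2 = 10.2 MHz, folds to fs − 10.3 MHz = 10.1 MHz.
73.3 MHz mod fs = 12.1 MHz.
12.1 MHz > fs/2 = 10.2 MHz, folds to fs − 12.1 MHz = 8.3 MHz.
30.7 MHz mod fs = 10.3 MHz.
10.3 MHz > fs/2 = 10.2 MHz, folds to fs − 10.3 MHz = 10.1 MHz.
37 MHz mod fs = 16.6 MHz.
16.6 MHz > fs/2 = 10.2 MHz, folds to fs − 16.6 MHz = 3.8 MHz.
30.7 MHz and 51.1 MHz both map to 10.1 MHz.

30.7 MHz, 51.1 MHz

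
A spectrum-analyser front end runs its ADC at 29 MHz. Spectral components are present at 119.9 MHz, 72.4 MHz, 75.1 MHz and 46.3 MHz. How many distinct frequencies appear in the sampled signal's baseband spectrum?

4

fs/2 = 14.5 MHz.
119.9 MHz mod fs = 3.9 MHz.
3.9 MHz ≤ fs/2 = 14.5 MHz, appears at 3.9 MHz.
72.4 MHz mod fs = 14.4 MHz.
14.4 MHz ≤ fs/2 = 14.5 MHz, appears at 14.4 MHz.
75.1 MHz mod fs = 17.1 MHz.
17.1 MHz > fs/2 = 14.5 MHz, folds to fs − 17.1 MHz = 11.9 MHz.
46.3 MHz mod fs = 17.3 MHz.
17.3 MHz > fs/2 = 14.5 MHz, folds to fs − 17.3 MHz = 11.7 MHz.
Distinct values: {3.9 MHz, 11.7 MHz, 11.9 MHz, 14.4 MHz} → 4.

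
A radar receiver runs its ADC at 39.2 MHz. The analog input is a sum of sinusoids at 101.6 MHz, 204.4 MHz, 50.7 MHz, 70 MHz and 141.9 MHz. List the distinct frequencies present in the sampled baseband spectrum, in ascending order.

fs/2 = 19.6 MHz.
101.6 MHz mod fs = 23.2 MHz.
23.2 MHz > fs/2 = 19.6 MHz, folds to fs − 23.2 MHz = 16 MHz.
204.4 MHz mod fs = 8.4 MHz.
8.4 MHz ≤ fs/2 = 19.6 MHz, appears at 8.4 MHz.
50.7 MHz mod fs = 11.5 MHz.
11.5 MHz ≤ fs/2 = 19.6 MHz, appears at 11.5 MHz.
70 MHz mod fs = 30.8 MHz.
30.8 MHz > fs/2 = 19.6 MHz, folds to fs − 30.8 MHz = 8.4 MHz.
141.9 MHz mod fs = 24.3 MHz.
24.3 MHz > fs/2 = 19.6 MHz, folds to fs − 24.3 MHz = 14.9 MHz.
Distinct values: {8.4 MHz, 11.5 MHz, 14.9 MHz, 16 MHz}.

8.4 MHz, 11.5 MHz, 14.9 MHz, 16 MHz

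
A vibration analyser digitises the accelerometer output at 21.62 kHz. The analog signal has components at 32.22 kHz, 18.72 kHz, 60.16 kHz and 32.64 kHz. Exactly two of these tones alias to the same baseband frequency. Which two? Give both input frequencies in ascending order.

32.22 kHz, 32.64 kHz

fs/2 = 10.81 kHz.
32.22 kHz mod fs = 10.6 kHz.
10.6 kHz ≤ fs/2 = 10.81 kHz, appears at 10.6 kHz.
18.72 kHz > fs/2 = 10.81 kHz, folds to fs − 18.72 kHz = 2.9 kHz.
60.16 kHz mod fs = 16.92 kHz.
16.92 kHz > fs/2 = 10.81 kHz, folds to fs − 16.92 kHz = 4.7 kHz.
32.64 kHz mod fs = 11.02 kHz.
11.02 kHz > fs/2 = 10.81 kHz, folds to fs − 11.02 kHz = 10.6 kHz.
32.22 kHz and 32.64 kHz both map to 10.6 kHz.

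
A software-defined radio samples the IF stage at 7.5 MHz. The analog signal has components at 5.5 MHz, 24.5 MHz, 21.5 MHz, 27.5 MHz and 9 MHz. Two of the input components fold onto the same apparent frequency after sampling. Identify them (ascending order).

5.5 MHz, 24.5 MHz

fs/2 = 3.75 MHz.
5.5 MHz > fs/2 = 3.75 MHz, folds to fs − 5.5 MHz = 2 MHz.
24.5 MHz mod fs = 2 MHz.
2 MHz ≤ fs/2 = 3.75 MHz, appears at 2 MHz.
21.5 MHz mod fs = 6.5 MHz.
6.5 MHz > fs/2 = 3.75 MHz, folds to fs − 6.5 MHz = 1 MHz.
27.5 MHz mod fs = 5 MHz.
5 MHz > fs/2 = 3.75 MHz, folds to fs − 5 MHz = 2.5 MHz.
9 MHz mod fs = 1.5 MHz.
1.5 MHz ≤ fs/2 = 3.75 MHz, appears at 1.5 MHz.
5.5 MHz and 24.5 MHz both map to 2 MHz.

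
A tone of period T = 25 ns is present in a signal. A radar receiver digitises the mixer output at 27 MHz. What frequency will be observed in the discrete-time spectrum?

13 MHz

T = 25 ns → f = 1/T = 40 MHz.
40 MHz mod fs = 13 MHz.
13 MHz ≤ fs/2 = 13.5 MHz, appears at 13 MHz.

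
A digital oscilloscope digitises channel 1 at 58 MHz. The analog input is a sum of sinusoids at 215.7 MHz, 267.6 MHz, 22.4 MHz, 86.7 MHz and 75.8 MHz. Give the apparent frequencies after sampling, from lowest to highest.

16.3 MHz, 17.8 MHz, 22.4 MHz, 28.7 MHz

fs/2 = 29 MHz.
215.7 MHz mod fs = 41.7 MHz.
41.7 MHz > fs/2 = 29 MHz, folds to fs − 41.7 MHz = 16.3 MHz.
267.6 MHz mod fs = 35.6 MHz.
35.6 MHz > fs/2 = 29 MHz, folds to fs − 35.6 MHz = 22.4 MHz.
22.4 MHz ≤ fs/2 = 29 MHz, passes unchanged.
86.7 MHz mod fs = 28.7 MHz.
28.7 MHz ≤ fs/2 = 29 MHz, appears at 28.7 MHz.
75.8 MHz mod fs = 17.8 MHz.
17.8 MHz ≤ fs/2 = 29 MHz, appears at 17.8 MHz.
Distinct values: {16.3 MHz, 17.8 MHz, 22.4 MHz, 28.7 MHz}.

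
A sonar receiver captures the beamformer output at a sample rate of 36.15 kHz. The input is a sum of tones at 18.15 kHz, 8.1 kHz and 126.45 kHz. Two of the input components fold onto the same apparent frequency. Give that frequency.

18 kHz

fs/2 = 18.075 kHz.
18.15 kHz > fs/2 = 18.075 kHz, folds to fs − 18.15 kHz = 18 kHz.
8.1 kHz ≤ fs/2 = 18.075 kHz, passes unchanged.
126.45 kHz mod fs = 18 kHz.
18 kHz ≤ fs/2 = 18.075 kHz, appears at 18 kHz.
18.15 kHz and 126.45 kHz both map to 18 kHz.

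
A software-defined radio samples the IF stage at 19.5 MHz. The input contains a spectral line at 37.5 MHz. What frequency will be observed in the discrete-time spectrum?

1.5 MHz

37.5 MHz mod fs = 18 MHz.
18 MHz > fs/2 = 9.75 MHz, folds to fs − 18 MHz = 1.5 MHz.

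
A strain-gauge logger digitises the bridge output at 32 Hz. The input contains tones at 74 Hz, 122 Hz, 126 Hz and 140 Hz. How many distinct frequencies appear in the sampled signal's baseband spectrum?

4

fs/2 = 16 Hz.
74 Hz mod fs = 10 Hz.
10 Hz ≤ fs/2 = 16 Hz, appears at 10 Hz.
122 Hz mod fs = 26 Hz.
26 Hz > fs/2 = 16 Hz, folds to fs − 26 Hz = 6 Hz.
126 Hz mod fs = 30 Hz.
30 Hz > fs/2 = 16 Hz, folds to fs − 30 Hz = 2 Hz.
140 Hz mod fs = 12 Hz.
12 Hz ≤ fs/2 = 16 Hz, appears at 12 Hz.
Distinct values: {2 Hz, 6 Hz, 10 Hz, 12 Hz} → 4.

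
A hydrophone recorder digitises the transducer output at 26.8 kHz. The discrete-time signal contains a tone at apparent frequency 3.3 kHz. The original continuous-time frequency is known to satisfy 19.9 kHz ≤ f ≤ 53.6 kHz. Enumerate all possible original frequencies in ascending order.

Frequencies that alias to 3.3 kHz are k·fs ± 3.3 kHz for integer k ≥ 0.
k=0: 3.3 kHz.
k=1: 23.5 kHz, 30.1 kHz.
k=2: 50.3 kHz, 56.9 kHz.
k=3: 77.1 kHz, 83.7 kHz.
Within [19.9 kHz, 53.6 kHz]: 23.5 kHz, 30.1 kHz, 50.3 kHz.

23.5 kHz, 30.1 kHz, 50.3 kHz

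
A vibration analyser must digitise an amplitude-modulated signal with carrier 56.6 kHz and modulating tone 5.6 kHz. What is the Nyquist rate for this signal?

AM sidebands sit at fc ± fm = 51 kHz and 62.2 kHz.
Highest-frequency component: 62.2 kHz.
Nyquist rate = 2 × 62.2 kHz = 124.4 kHz.

124.4 kHz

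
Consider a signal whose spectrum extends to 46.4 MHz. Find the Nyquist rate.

Nyquist rate = 2 × 46.4 MHz = 92.8 MHz.

92.8 MHz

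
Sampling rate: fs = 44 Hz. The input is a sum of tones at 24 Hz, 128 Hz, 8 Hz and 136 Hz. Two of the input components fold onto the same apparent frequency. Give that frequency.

4 Hz

fs/2 = 22 Hz.
24 Hz > fs/2 = 22 Hz, folds to fs − 24 Hz = 20 Hz.
128 Hz mod fs = 40 Hz.
40 Hz > fs/2 = 22 Hz, folds to fs − 40 Hz = 4 Hz.
8 Hz ≤ fs/2 = 22 Hz, passes unchanged.
136 Hz mod fs = 4 Hz.
4 Hz ≤ fs/2 = 22 Hz, appears at 4 Hz.
128 Hz and 136 Hz both map to 4 Hz.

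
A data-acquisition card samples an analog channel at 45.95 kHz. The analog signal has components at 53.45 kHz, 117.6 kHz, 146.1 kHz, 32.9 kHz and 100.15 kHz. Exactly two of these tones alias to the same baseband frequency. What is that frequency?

fs/2 = 22.975 kHz.
53.45 kHz mod fs = 7.5 kHz.
7.5 kHz ≤ fs/2 = 22.975 kHz, appears at 7.5 kHz.
117.6 kHz mod fs = 25.7 kHz.
25.7 kHz > fs/2 = 22.975 kHz, folds to fs − 25.7 kHz = 20.25 kHz.
146.1 kHz mod fs = 8.25 kHz.
8.25 kHz ≤ fs/2 = 22.975 kHz, appears at 8.25 kHz.
32.9 kHz > fs/2 = 22.975 kHz, folds to fs − 32.9 kHz = 13.05 kHz.
100.15 kHz mod fs = 8.25 kHz.
8.25 kHz ≤ fs/2 = 22.975 kHz, appears at 8.25 kHz.
100.15 kHz and 146.1 kHz both map to 8.25 kHz.

8.25 kHz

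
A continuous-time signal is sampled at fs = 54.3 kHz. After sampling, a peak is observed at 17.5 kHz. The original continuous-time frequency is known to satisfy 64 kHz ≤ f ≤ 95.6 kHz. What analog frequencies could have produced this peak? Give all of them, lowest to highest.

Frequencies that alias to 17.5 kHz are k·fs ± 17.5 kHz for integer k ≥ 0.
k=0: 17.5 kHz.
k=1: 36.8 kHz, 71.8 kHz.
k=2: 91.1 kHz, 126.1 kHz.
k=3: 145.4 kHz, 180.4 kHz.
Within [64 kHz, 95.6 kHz]: 71.8 kHz, 91.1 kHz.

71.8 kHz, 91.1 kHz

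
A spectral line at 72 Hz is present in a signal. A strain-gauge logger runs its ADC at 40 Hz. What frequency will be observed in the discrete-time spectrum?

8 Hz

72 Hz mod fs = 32 Hz.
32 Hz > fs/2 = 20 Hz, folds to fs − 32 Hz = 8 Hz.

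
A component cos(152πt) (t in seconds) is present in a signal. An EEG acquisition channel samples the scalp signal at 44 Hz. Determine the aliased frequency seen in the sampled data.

12 Hz

ω = 152π rad/s → f = ω/(2π) = 76 Hz.
76 Hz mod fs = 32 Hz.
32 Hz > fs/2 = 22 Hz, folds to fs − 32 Hz = 12 Hz.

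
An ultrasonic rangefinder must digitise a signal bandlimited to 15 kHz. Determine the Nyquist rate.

30 kHz

Nyquist rate = 2 × 15 kHz = 30 kHz.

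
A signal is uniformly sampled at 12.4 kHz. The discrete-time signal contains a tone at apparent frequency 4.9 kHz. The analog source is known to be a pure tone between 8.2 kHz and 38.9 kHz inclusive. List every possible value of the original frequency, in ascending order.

Frequencies that alias to 4.9 kHz are k·fs ± 4.9 kHz for integer k ≥ 0.
k=0: 4.9 kHz.
k=1: 7.5 kHz, 17.3 kHz.
k=2: 19.9 kHz, 29.7 kHz.
k=3: 32.3 kHz, 42.1 kHz.
k=4: 44.7 kHz, 54.5 kHz.
Within [8.2 kHz, 38.9 kHz]: 17.3 kHz, 19.9 kHz, 29.7 kHz, 32.3 kHz.

17.3 kHz, 19.9 kHz, 29.7 kHz, 32.3 kHz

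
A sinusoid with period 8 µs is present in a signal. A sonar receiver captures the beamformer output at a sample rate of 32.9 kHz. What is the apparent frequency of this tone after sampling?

T = 8 µs → f = 1/T = 125 kHz.
125 kHz mod fs = 26.3 kHz.
26.3 kHz > fs/2 = 16.45 kHz, folds to fs − 26.3 kHz = 6.6 kHz.

6.6 kHz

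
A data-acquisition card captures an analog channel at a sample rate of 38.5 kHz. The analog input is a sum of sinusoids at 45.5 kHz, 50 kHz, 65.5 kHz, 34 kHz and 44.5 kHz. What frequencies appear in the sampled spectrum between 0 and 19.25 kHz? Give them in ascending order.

fs/2 = 19.25 kHz.
45.5 kHz mod fs = 7 kHz.
7 kHz ≤ fs/2 = 19.25 kHz, appears at 7 kHz.
50 kHz mod fs = 11.5 kHz.
11.5 kHz ≤ fs/2 = 19.25 kHz, appears at 11.5 kHz.
65.5 kHz mod fs = 27 kHz.
27 kHz > fs/2 = 19.25 kHz, folds to fs − 27 kHz = 11.5 kHz.
34 kHz > fs/2 = 19.25 kHz, folds to fs − 34 kHz = 4.5 kHz.
44.5 kHz mod fs = 6 kHz.
6 kHz ≤ fs/2 = 19.25 kHz, appears at 6 kHz.
Distinct values: {4.5 kHz, 6 kHz, 7 kHz, 11.5 kHz}.

4.5 kHz, 6 kHz, 7 kHz, 11.5 kHz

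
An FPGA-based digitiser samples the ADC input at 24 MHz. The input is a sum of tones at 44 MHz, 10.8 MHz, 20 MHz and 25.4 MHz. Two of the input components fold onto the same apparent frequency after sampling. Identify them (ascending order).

fs/2 = 12 MHz.
44 MHz mod fs = 20 MHz.
20 MHz > fs/2 = 12 MHz, folds to fs − 20 MHz = 4 MHz.
10.8 MHz ≤ fs/2 = 12 MHz, passes unchanged.
20 MHz > fs/2 = 12 MHz, folds to fs − 20 MHz = 4 MHz.
25.4 MHz mod fs = 1.4 MHz.
1.4 MHz ≤ fs/2 = 12 MHz, appears at 1.4 MHz.
20 MHz and 44 MHz both map to 4 MHz.

20 MHz, 44 MHz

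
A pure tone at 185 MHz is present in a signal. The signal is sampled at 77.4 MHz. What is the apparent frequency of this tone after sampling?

30.2 MHz

185 MHz mod fs = 30.2 MHz.
30.2 MHz ≤ fs/2 = 38.7 MHz, appears at 30.2 MHz.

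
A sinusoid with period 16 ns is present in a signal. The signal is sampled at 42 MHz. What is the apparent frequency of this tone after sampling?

T = 16 ns → f = 1/T = 62.5 MHz.
62.5 MHz mod fs = 20.5 MHz.
20.5 MHz ≤ fs/2 = 21 MHz, appears at 20.5 MHz.

20.5 MHz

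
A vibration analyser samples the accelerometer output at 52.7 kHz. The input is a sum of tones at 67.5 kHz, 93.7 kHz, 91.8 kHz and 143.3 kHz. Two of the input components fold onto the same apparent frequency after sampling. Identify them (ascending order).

fs/2 = 26.35 kHz.
67.5 kHz mod fs = 14.8 kHz.
14.8 kHz ≤ fs/2 = 26.35 kHz, appears at 14.8 kHz.
93.7 kHz mod fs = 41 kHz.
41 kHz > fs/2 = 26.35 kHz, folds to fs − 41 kHz = 11.7 kHz.
91.8 kHz mod fs = 39.1 kHz.
39.1 kHz > fs/2 = 26.35 kHz, folds to fs − 39.1 kHz = 13.6 kHz.
143.3 kHz mod fs = 37.9 kHz.
37.9 kHz > fs/2 = 26.35 kHz, folds to fs − 37.9 kHz = 14.8 kHz.
67.5 kHz and 143.3 kHz both map to 14.8 kHz.

67.5 kHz, 143.3 kHz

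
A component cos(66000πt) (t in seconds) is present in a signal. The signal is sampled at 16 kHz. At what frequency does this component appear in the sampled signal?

ω = 66000π rad/s → f = ω/(2π) = 33000 Hz = 33 kHz.
33 kHz mod fs = 1 kHz.
1 kHz ≤ fs/2 = 8 kHz, appears at 1 kHz.

1 kHz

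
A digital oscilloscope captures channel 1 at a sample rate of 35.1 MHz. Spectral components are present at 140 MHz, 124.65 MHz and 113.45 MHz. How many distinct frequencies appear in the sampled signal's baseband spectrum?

3

fs/2 = 17.55 MHz.
140 MHz mod fs = 34.7 MHz.
34.7 MHz > fs/2 = 17.55 MHz, folds to fs − 34.7 MHz = 0.4 MHz.
124.65 MHz mod fs = 19.35 MHz.
19.35 MHz > fs/2 = 17.55 MHz, folds to fs − 19.35 MHz = 15.75 MHz.
113.45 MHz mod fs = 8.15 MHz.
8.15 MHz ≤ fs/2 = 17.55 MHz, appears at 8.15 MHz.
Distinct values: {0.4 MHz, 8.15 MHz, 15.75 MHz} → 3.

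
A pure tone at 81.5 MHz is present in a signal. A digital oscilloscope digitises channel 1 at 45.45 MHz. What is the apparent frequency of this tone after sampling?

81.5 MHz mod fs = 36.05 MHz.
36.05 MHz > fs/2 = 22.725 MHz, folds to fs − 36.05 MHz = 9.4 MHz.

9.4 MHz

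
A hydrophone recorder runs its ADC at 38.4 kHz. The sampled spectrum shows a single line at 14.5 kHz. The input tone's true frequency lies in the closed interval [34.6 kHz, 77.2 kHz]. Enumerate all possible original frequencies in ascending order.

52.9 kHz, 62.3 kHz

Frequencies that alias to 14.5 kHz are k·fs ± 14.5 kHz for integer k ≥ 0.
k=0: 14.5 kHz.
k=1: 23.9 kHz, 52.9 kHz.
k=2: 62.3 kHz, 91.3 kHz.
k=3: 100.7 kHz, 129.7 kHz.
Within [34.6 kHz, 77.2 kHz]: 52.9 kHz, 62.3 kHz.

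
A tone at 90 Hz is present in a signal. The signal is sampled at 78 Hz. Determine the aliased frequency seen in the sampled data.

12 Hz

90 Hz mod fs = 12 Hz.
12 Hz ≤ fs/2 = 39 Hz, appears at 12 Hz.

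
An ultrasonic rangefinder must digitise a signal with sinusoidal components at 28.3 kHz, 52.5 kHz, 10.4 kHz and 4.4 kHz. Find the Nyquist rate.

Highest-frequency component: 52.5 kHz.
Nyquist rate = 2 × 52.5 kHz = 105 kHz.

105 kHz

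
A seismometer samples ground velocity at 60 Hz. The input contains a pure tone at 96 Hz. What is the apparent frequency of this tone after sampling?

24 Hz

96 Hz mod fs = 36 Hz.
36 Hz > fs/2 = 30 Hz, folds to fs − 36 Hz = 24 Hz.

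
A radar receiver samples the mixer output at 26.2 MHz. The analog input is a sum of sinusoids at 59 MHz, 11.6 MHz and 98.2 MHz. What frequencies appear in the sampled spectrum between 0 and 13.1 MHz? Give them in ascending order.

fs/2 = 13.1 MHz.
59 MHz mod fs = 6.6 MHz.
6.6 MHz ≤ fs/2 = 13.1 MHz, appears at 6.6 MHz.
11.6 MHz ≤ fs/2 = 13.1 MHz, passes unchanged.
98.2 MHz mod fs = 19.6 MHz.
19.6 MHz > fs/2 = 13.1 MHz, folds to fs − 19.6 MHz = 6.6 MHz.
Distinct values: {6.6 MHz, 11.6 MHz}.

6.6 MHz, 11.6 MHz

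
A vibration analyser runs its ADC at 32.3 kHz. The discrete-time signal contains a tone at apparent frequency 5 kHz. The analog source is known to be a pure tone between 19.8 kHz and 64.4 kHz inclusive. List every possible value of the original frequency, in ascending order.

Frequencies that alias to 5 kHz are k·fs ± 5 kHz for integer k ≥ 0.
k=0: 5 kHz.
k=1: 27.3 kHz, 37.3 kHz.
k=2: 59.6 kHz, 69.6 kHz.
k=3: 91.9 kHz, 101.9 kHz.
Within [19.8 kHz, 64.4 kHz]: 27.3 kHz, 37.3 kHz, 59.6 kHz.

27.3 kHz, 37.3 kHz, 59.6 kHz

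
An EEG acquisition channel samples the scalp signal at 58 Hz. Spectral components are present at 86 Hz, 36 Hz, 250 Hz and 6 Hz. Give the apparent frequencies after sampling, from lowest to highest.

fs/2 = 29 Hz.
86 Hz mod fs = 28 Hz.
28 Hz ≤ fs/2 = 29 Hz, appears at 28 Hz.
36 Hz > fs/2 = 29 Hz, folds to fs − 36 Hz = 22 Hz.
250 Hz mod fs = 18 Hz.
18 Hz ≤ fs/2 = 29 Hz, appears at 18 Hz.
6 Hz ≤ fs/2 = 29 Hz, passes unchanged.
Distinct values: {6 Hz, 18 Hz, 22 Hz, 28 Hz}.

6 Hz, 18 Hz, 22 Hz, 28 Hz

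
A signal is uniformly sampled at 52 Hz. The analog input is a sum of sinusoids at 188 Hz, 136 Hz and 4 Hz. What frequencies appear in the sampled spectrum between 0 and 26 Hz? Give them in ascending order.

4 Hz, 20 Hz

fs/2 = 26 Hz.
188 Hz mod fs = 32 Hz.
32 Hz > fs/2 = 26 Hz, folds to fs − 32 Hz = 20 Hz.
136 Hz mod fs = 32 Hz.
32 Hz > fs/2 = 26 Hz, folds to fs − 32 Hz = 20 Hz.
4 Hz ≤ fs/2 = 26 Hz, passes unchanged.
Distinct values: {4 Hz, 20 Hz}.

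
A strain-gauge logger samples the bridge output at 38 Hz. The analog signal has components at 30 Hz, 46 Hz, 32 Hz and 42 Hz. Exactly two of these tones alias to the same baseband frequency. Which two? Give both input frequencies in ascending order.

fs/2 = 19 Hz.
30 Hz > fs/2 = 19 Hz, folds to fs − 30 Hz = 8 Hz.
46 Hz mod fs = 8 Hz.
8 Hz ≤ fs/2 = 19 Hz, appears at 8 Hz.
32 Hz > fs/2 = 19 Hz, folds to fs − 32 Hz = 6 Hz.
42 Hz mod fs = 4 Hz.
4 Hz ≤ fs/2 = 19 Hz, appears at 4 Hz.
30 Hz and 46 Hz both map to 8 Hz.

30 Hz, 46 Hz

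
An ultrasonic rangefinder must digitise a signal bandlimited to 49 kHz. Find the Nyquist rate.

98 kHz

Nyquist rate = 2 × 49 kHz = 98 kHz.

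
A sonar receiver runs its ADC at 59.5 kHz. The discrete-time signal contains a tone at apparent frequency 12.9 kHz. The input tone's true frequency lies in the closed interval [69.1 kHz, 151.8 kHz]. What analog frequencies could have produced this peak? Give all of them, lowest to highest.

72.4 kHz, 106.1 kHz, 131.9 kHz

Frequencies that alias to 12.9 kHz are k·fs ± 12.9 kHz for integer k ≥ 0.
k=0: 12.9 kHz.
k=1: 46.6 kHz, 72.4 kHz.
k=2: 106.1 kHz, 131.9 kHz.
k=3: 165.6 kHz, 191.4 kHz.
Within [69.1 kHz, 151.8 kHz]: 72.4 kHz, 106.1 kHz, 131.9 kHz.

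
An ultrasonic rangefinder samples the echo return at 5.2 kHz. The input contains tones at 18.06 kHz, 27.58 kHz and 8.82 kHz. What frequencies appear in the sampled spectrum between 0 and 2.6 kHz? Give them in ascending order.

fs/2 = 2.6 kHz.
18.06 kHz mod fs = 2.46 kHz.
2.46 kHz ≤ fs/2 = 2.6 kHz, appears at 2.46 kHz.
27.58 kHz mod fs = 1.58 kHz.
1.58 kHz ≤ fs/2 = 2.6 kHz, appears at 1.58 kHz.
8.82 kHz mod fs = 3.62 kHz.
3.62 kHz > fs/2 = 2.6 kHz, folds to fs − 3.62 kHz = 1.58 kHz.
Distinct values: {1.58 kHz, 2.46 kHz}.

1.58 kHz, 2.46 kHz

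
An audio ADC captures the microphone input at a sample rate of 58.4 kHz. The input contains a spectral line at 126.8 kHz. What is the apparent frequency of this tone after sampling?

126.8 kHz mod fs = 10 kHz.
10 kHz ≤ fs/2 = 29.2 kHz, appears at 10 kHz.

10 kHz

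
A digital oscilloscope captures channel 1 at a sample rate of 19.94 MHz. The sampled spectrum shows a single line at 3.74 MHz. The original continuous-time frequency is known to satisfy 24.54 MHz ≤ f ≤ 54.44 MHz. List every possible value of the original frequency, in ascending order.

36.14 MHz, 43.62 MHz

Frequencies that alias to 3.74 MHz are k·fs ± 3.74 MHz for integer k ≥ 0.
k=0: 3.74 MHz.
k=1: 16.2 MHz, 23.68 MHz.
k=2: 36.14 MHz, 43.62 MHz.
k=3: 56.08 MHz, 63.56 MHz.
Within [24.54 MHz, 54.44 MHz]: 36.14 MHz, 43.62 MHz.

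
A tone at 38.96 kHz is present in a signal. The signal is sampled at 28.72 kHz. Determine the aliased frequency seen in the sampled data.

38.96 kHz mod fs = 10.24 kHz.
10.24 kHz ≤ fs/2 = 14.36 kHz, appears at 10.24 kHz.

10.24 kHz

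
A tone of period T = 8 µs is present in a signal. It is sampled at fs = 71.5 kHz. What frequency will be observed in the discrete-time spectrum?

T = 8 µs → f = 1/T = 125 kHz.
125 kHz mod fs = 53.5 kHz.
53.5 kHz > fs/2 = 35.75 kHz, folds to fs − 53.5 kHz = 18 kHz.

18 kHz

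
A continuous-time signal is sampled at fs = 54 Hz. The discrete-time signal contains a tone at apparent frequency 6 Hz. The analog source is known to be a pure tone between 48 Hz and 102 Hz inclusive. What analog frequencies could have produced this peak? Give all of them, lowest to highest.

Frequencies that alias to 6 Hz are k·fs ± 6 Hz for integer k ≥ 0.
k=0: 6 Hz.
k=1: 48 Hz, 60 Hz.
k=2: 102 Hz, 114 Hz.
k=3: 156 Hz, 168 Hz.
Within [48 Hz, 102 Hz]: 48 Hz, 60 Hz, 102 Hz.

48 Hz, 60 Hz, 102 Hz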